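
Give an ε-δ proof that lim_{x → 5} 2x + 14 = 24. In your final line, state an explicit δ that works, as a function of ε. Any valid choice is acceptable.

δ = ε/2

Let ε > 0 be given. We need δ > 0 so that 0 < |x − 5| < δ implies |(2x + 14) − 24| < ε.
|(2x + 14) − 24| = |2x - 10| = 2|x − 5|.
Thus it suffices that |x − 5| < ε/2.
Take δ = ε/2. If 0 < |x − 5| < δ then |(2x + 14) − 24| = 2|x − 5| < 2·(ε/2) = ε.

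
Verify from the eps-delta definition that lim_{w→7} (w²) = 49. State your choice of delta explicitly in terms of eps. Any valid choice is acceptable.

Let eps > 0. We seek delta > 0 with 0 < |w − 7| < delta ⇒ |w² − 49| < eps.
Factor: w² − 49 = (w − 7)(w + 7), so |w² − 49| = |w − 7|·|w + 7|.
Restrict delta ≤ 1. Then |w − 7| < 1 gives |w| < 8, so by the triangle inequality |w + 7| ≤ 8 + 7 = 15.
Hence |w² − 49| ≤ 15|w − 7|, which is < eps once |w − 7| < eps/15.
Take delta = min(1, eps/15). If 0 < |w − 7| < delta then both bounds hold and |w² − 49| ≤ 15|w − 7| < 15·(eps/15) = eps.

delta = min(1, eps/15)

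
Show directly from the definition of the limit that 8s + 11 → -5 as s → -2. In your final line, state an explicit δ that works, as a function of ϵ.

δ = ϵ/8

Suppose ϵ > 0. We need δ > 0 so that 0 < |s + 2| < δ implies |(8s + 11) + 5| < ϵ.
Since (8s + 11) + 5 = 8(s + 2), we have |(8s + 11) + 5| = 8|s + 2|.
Thus it suffices that |s + 2| < ϵ/8.
Choosing δ = ϵ/8 gives |(8s + 11) + 5| = 8|s + 2| < ϵ whenever |s + 2| < δ.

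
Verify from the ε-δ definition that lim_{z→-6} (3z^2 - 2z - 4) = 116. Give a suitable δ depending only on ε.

Let ε > 0 be given. We want δ > 0 such that 0 < |z + 6| < δ implies |(3z^2 - 2z - 4) − 116| < ε.
(3z^2 - 2z - 4) − 116 = 3z^2 - 2z - 120 = (z + 6)(3z - 20).
So |(3z^2 - 2z - 4) − 116| = |z + 6|·|3z - 20|.
Assume first that |z + 6| < 1, so |z| < 7. Then |3z - 20| ≤ 3·7 + 20 = 41.
Hence |(3z^2 - 2z - 4) − 116| ≤ 41|z + 6| < ε provided |z + 6| < ε/41.
Choosing δ = min(1, ε/41) ensures both conditions, hence |(3z^2 - 2z - 4) − 116| < ε.

δ = min(1, ε/41)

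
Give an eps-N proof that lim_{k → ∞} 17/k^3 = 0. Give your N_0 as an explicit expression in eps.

N_0 = (17/eps)^{1/3}

Let eps > 0 be given. For k ≥ 1, |17/k^3 − 0| = 17/k^3.
17/k^3 < eps ⇔ k^3 > 17/eps ⇔ k > (17/eps)^{1/3}.
Take N_0 = (17/eps)^{1/3}. Then k > N_0 implies 17/k^3 < eps.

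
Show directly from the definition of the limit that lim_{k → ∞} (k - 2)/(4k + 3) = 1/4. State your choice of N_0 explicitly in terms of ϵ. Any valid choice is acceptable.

N_0 = (11/16)/ϵ

Fix ϵ > 0. For k ≥ 1, |(k - 2)/(4k + 3) − (1/4)| = |-11|/(4(4k + 3)) = 11/(4(4k + 3)).
Since 4k + 3 ≥ 4k for k ≥ 1, this is ≤ 11/(4·4k) = (11/16)/k.
So |(k - 2)/(4k + 3) − (1/4)| < ϵ whenever k > (11/16)/ϵ.
Take N_0 = (11/16)/ϵ. If k > N_0 then |(k - 2)/(4k + 3) − (1/4)| ≤ (11/16)/k < ϵ.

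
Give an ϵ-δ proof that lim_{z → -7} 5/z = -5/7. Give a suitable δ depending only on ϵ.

δ = min(7/2, (49/10)ϵ)

Let ϵ > 0 be given. We seek δ > 0 such that 0 < |z + 7| < δ implies |5/z + 5/7| < ϵ.
|5/z + 5/7| = 5·|-7 − z|/(7·|z|) = 5|z + 7|/(7|z|).
Restrict δ ≤ 7/2. Then |z + 7| < 7/2 gives |z| > 7/2, so 7|z| > 49/2.
Then |5/z + 5/7| < 5|z + 7|/(49/2), which is < ϵ when |z + 7| < (49/10)ϵ.
Take δ = min(7/2, (49/10)ϵ). Then 0 < |z + 7| < δ gives both |z + 7| < 7/2 and |z + 7| < (49/10)ϵ, so |5/z + 5/7| < ϵ.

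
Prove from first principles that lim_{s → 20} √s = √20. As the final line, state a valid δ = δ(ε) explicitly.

Fix ε > 0. We want δ > 0 such that 0 < |s − 20| < δ implies |√s − √20| < ε.
Multiplying by the conjugate, |√s − √20| = |s − 20|/(√s + √20).
Restrict δ ≤ 20 so that |s − 20| < 20 forces s > 0, and then √s + √20 > √20.
Hence |√s − √20| < |s − 20|/√20, which is < ε once |s − 20| < √20·ε.
Take δ = min(20, √20·ε). If 0 < |s − 20| < δ then s > 0 and |√s − √20| < |s − 20|/√20 < ε.

δ = min(20, √20·ε)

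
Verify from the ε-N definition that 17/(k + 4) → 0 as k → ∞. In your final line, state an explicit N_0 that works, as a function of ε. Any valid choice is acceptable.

N_0 = 17/ε

Suppose ε > 0. For k ≥ 1, |17/(k + 4) − 0| = 17/(k + 4) ≤ 17/k.
We need 17/k < ε, i.e. k > 17/ε.
Take N_0 = 17/ε. If k > N_0 then |17/(k + 4)| ≤ 17/k < ε.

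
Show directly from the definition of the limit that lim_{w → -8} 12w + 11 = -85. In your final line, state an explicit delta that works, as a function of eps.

Let eps > 0 be given. We need delta > 0 so that 0 < |w + 8| < delta implies |(12w + 11) + 85| < eps.
|(12w + 11) + 85| = |12w + 96| = 12|w + 8|.
So 12|w + 8| < eps exactly when |w + 8| < eps/12.
Take delta = eps/12. If 0 < |w + 8| < delta then |(12w + 11) + 85| = 12|w + 8| < 12·(eps/12) = eps.

delta = eps/12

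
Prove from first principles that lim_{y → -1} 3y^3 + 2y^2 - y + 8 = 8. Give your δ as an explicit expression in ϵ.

Let ϵ > 0. We want δ > 0 such that 0 < |y + 1| < δ implies |(3y^3 + 2y^2 - y + 8) − 8| < ϵ.
(3y^3 + 2y^2 - y + 8) − 8 = 3y^3 + 2y^2 - y = (y + 1)(3y^2 - y).
So |(3y^3 + 2y^2 - y + 8) − 8| = |y + 1|·|3y^2 - y|.
Assume first that |y + 1| < 1, so |y| < 2. Then |3y^2 - y| ≤ 3·2^2 + 2 = 14.
Hence |(3y^3 + 2y^2 - y + 8) − 8| ≤ 14|y + 1| < ϵ provided |y + 1| < ϵ/14.
Take δ = min(1, ϵ/14). Then 0 < |y + 1| < δ gives both |y + 1| < 1 and |y + 1| < ϵ/14, so |(3y^3 + 2y^2 - y + 8) − 8| < ϵ.

δ = min(1, ϵ/14)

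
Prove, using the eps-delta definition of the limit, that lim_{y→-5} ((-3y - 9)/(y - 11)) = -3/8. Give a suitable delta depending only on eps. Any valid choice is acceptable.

Suppose eps > 0. We want delta > 0 with 0 < |y + 5| < delta ⇒ |(-3y - 9)/(y - 11) + 3/8| < eps.
Combining over a common denominator, (-3y - 9)/(y - 11) + 3/8 = [(-3y - 9)·(-16) − 6·(y - 11)] / [(-16)·(y - 11)] = 42(y + 5) / ((-16)(y - 11)).
So |(-3y - 9)/(y - 11) + 3/8| = 42|y + 5| / (16·|y − 11|).
Require delta ≤ 8, so |y − 11| ≥ |-16| − |y + 5| > 16 − 8 = 8.
Hence |(-3y - 9)/(y - 11) + 3/8| < 42|y + 5|/(16·8) = (21/64)|y + 5|, which is < eps once |y + 5| < (64/21)eps.
Take delta = min(8, (64/21)eps). Then 0 < |y + 5| < delta forces both bounds, so |(-3y - 9)/(y - 11) + 3/8| < eps.

delta = min(8, (64/21)eps)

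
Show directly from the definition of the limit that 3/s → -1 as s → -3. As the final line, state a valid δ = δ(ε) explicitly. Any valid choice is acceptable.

δ = min(3/2, (3/2)ε)

Suppose ε > 0. We seek δ > 0 such that 0 < |s + 3| < δ implies |3/s + 1| < ε.
|3/s + 1| = 3·|-3 − s|/(3·|s|) = 3|s + 3|/(3|s|).
Restrict δ ≤ 3/2. Then |s + 3| < 3/2 gives |s| > 3/2, so 3|s| > 9/2.
Then |3/s + 1| < 3|s + 3|/(9/2), which is < ε when |s + 3| < (3/2)ε.
Take δ = min(3/2, (3/2)ε). Then 0 < |s + 3| < δ gives both |s + 3| < 3/2 and |s + 3| < (3/2)ε, so |3/s + 1| < ε.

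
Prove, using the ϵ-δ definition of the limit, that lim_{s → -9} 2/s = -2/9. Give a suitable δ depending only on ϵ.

δ = min(9/2, (81/4)ϵ)

Suppose ϵ > 0. We seek δ > 0 such that 0 < |s + 9| < δ implies |2/s + 2/9| < ϵ.
|2/s + 2/9| = 2·|-9 − s|/(9·|s|) = 2|s + 9|/(9|s|).
Restrict δ ≤ 9/2. Then |s + 9| < 9/2 gives |s| > 9/2, so 9|s| > 81/2.
Then |2/s + 2/9| < 2|s + 9|/(81/2), which is < ϵ when |s + 9| < (81/4)ϵ.
Take δ = min(9/2, (81/4)ϵ). Then 0 < |s + 9| < δ gives both |s + 9| < 9/2 and |s + 9| < (81/4)ϵ, so |2/s + 2/9| < ϵ.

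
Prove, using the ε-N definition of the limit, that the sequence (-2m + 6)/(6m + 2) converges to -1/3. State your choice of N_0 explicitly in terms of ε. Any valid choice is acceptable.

N_0 = (10/9)/ε

Let ε > 0. For m ≥ 1, |(-2m + 6)/(6m + 2) + 1/3| = |40|/(6(6m + 2)) = 40/(6(6m + 2)).
Since 6m + 2 ≥ 6m for m ≥ 1, this is ≤ 40/(6·6m) = (10/9)/m.
So |(-2m + 6)/(6m + 2) + 1/3| < ε whenever m > (10/9)/ε.
Take N_0 = (10/9)/ε. If m > N_0 then |(-2m + 6)/(6m + 2) + 1/3| ≤ (10/9)/m < ε.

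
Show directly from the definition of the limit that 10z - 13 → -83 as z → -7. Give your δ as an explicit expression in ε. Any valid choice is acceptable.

δ = ε/10

Suppose ε > 0. We need δ > 0 so that 0 < |z + 7| < δ implies |(10z - 13) + 83| < ε.
|(10z - 13) + 83| = |10z + 70| = 10|z + 7|.
Thus it suffices that |z + 7| < ε/10.
Take δ = ε/10. If 0 < |z + 7| < δ then |(10z - 13) + 83| = 10|z + 7| < 10·(ε/10) = ε.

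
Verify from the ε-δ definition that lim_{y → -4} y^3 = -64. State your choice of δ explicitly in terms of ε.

Suppose ε > 0. We seek δ > 0 with 0 < |y + 4| < δ ⇒ |y^3 + 64| < ε.
Factor: y^3 + 64 = (y + 4)(y^2 - 4y + 16), so |y^3 + 64| = |y + 4|·|y^2 - 4y + 16|.
Restrict δ ≤ 1. Then |y + 4| < 1 gives |y| < 5, so by the triangle inequality |y^2 - 4y + 16| ≤ 5^2 + 4·5 + 16 = 61.
Hence |y^3 + 64| ≤ 61|y + 4|, which is < ε once |y + 4| < ε/61.
Take δ = min(1, ε/61). If 0 < |y + 4| < δ then both bounds hold and |y^3 + 64| ≤ 61|y + 4| < 61·(ε/61) = ε.

δ = min(1, ε/61)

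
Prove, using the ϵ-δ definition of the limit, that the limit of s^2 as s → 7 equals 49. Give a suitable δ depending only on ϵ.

δ = min(1, ϵ/15)

Fix ϵ > 0. We seek δ > 0 with 0 < |s − 7| < δ ⇒ |s^2 − 49| < ϵ.
Factor: s^2 − 49 = (s − 7)(s + 7), so |s^2 − 49| = |s − 7|·|s + 7|.
Restrict δ ≤ 1. Then |s − 7| < 1 gives |s| < 8, so by the triangle inequality |s + 7| ≤ 8 + 7 = 15.
Hence |s^2 − 49| ≤ 15|s − 7|, which is < ϵ once |s − 7| < ϵ/15.
Take δ = min(1, ϵ/15). If 0 < |s − 7| < δ then both bounds hold and |s^2 − 49| ≤ 15|s − 7| < 15·(ϵ/15) = ϵ.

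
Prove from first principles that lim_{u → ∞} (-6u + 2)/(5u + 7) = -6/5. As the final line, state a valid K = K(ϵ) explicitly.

Suppose ϵ > 0. We seek K > 0 such that u > K implies |(-6u + 2)/(5u + 7) + 6/5| < ϵ.
(-6u + 2)/(5u + 7) + 6/5 = (5(-6u + 2) − (-6)(5u + 7)) / (5(5u + 7)) = 52/(5(5u + 7)).
For u > 0 we have 5u + 7 > 5u, so |(-6u + 2)/(5u + 7) + 6/5| = 52/(5(5u + 7)) < 52/(5·5u) = (52/25)/u.
Thus |(-6u + 2)/(5u + 7) + 6/5| < ϵ whenever u > (52/25)/ϵ.
Take K = (52/25)/ϵ. If u > K then |(-6u + 2)/(5u + 7) + 6/5| < (52/25)/u < ϵ.

K = (52/25)/ϵ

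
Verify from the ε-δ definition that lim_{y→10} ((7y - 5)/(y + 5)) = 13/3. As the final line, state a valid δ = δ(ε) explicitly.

Let ε > 0. We want δ > 0 with 0 < |y − 10| < δ ⇒ |(7y - 5)/(y + 5) − (13/3)| < ε.
Combining over a common denominator, (7y - 5)/(y + 5) − (13/3) = [(7y - 5)·15 − 65·(y + 5)] / [15·(y + 5)] = 40(y − 10) / (15(y + 5)).
So |(7y - 5)/(y + 5) − (13/3)| = 40|y − 10| / (15·|y + 5|).
Require δ ≤ 15/2, so |y + 5| ≥ |15| − |y − 10| > 15 − 15/2 = 15/2.
Hence |(7y - 5)/(y + 5) − (13/3)| < 40|y − 10|/(15·(15/2)) = (16/45)|y − 10|, which is < ε once |y − 10| < (45/16)ε.
Take δ = min(15/2, (45/16)ε). Then 0 < |y − 10| < δ forces both bounds, so |(7y - 5)/(y + 5) − (13/3)| < ε.

δ = min(15/2, (45/16)ε)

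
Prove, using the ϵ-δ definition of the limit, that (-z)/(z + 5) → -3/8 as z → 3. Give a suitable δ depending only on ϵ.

δ = min(4, (32/5)ϵ)

Let ϵ > 0 be given. We want δ > 0 with 0 < |z − 3| < δ ⇒ |(-z)/(z + 5) + 3/8| < ϵ.
Combining over a common denominator, (-z)/(z + 5) + 3/8 = [(-z)·8 − (-3)·(z + 5)] / [8·(z + 5)] = -5(z − 3) / (8(z + 5)).
So |(-z)/(z + 5) + 3/8| = 5|z − 3| / (8·|z + 5|).
Restrict δ ≤ 4. Then |z − 3| < 4 gives |z + 5| = |(z − 3) + 8| ≥ 8 − 4 = 4.
Hence |(-z)/(z + 5) + 3/8| < 5|z − 3|/(8·4) = (5/32)|z − 3|, which is < ϵ once |z − 3| < (32/5)ϵ.
Take δ = min(4, (32/5)ϵ). Then 0 < |z − 3| < δ forces both bounds, so |(-z)/(z + 5) + 3/8| < ϵ.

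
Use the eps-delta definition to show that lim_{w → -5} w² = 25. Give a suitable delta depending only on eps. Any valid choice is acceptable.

Let eps > 0. We seek delta > 0 with 0 < |w + 5| < delta ⇒ |w² − 25| < eps.
Factor: w² − 25 = (w + 5)(w - 5), so |w² − 25| = |w + 5|·|w - 5|.
Impose delta ≤ 2 so that |w| < 7; then |w - 5| ≤ 12.
Hence |w² − 25| ≤ 12|w + 5|, which is < eps once |w + 5| < eps/12.
Take delta = min(2, eps/12). If 0 < |w + 5| < delta then both bounds hold and |w² − 25| ≤ 12|w + 5| < 12·(eps/12) = eps.

delta = min(2, eps/12)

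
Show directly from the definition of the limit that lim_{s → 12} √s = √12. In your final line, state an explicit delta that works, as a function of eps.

Fix eps > 0. We want delta > 0 such that 0 < |s − 12| < delta implies |√s − √12| < eps.
Rationalise: √s − √12 = (s − 12)/(√s + √12), so |√s − √12| = |s − 12|/(√s + √12).
Restrict delta ≤ 12 so that |s − 12| < 12 forces s > 0, and then √s + √12 > √12.
Hence |√s − √12| < |s − 12|/√12, which is < eps once |s − 12| < √12·eps.
Take delta = min(12, √12·eps). If 0 < |s − 12| < delta then s > 0 and |√s − √12| < |s − 12|/√12 < eps.

delta = min(12, √12·eps)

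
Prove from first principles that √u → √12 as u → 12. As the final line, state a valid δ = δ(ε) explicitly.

δ = min(12, √12·ε)

Let ε > 0 be given. We want δ > 0 such that 0 < |u − 12| < δ implies |√u − √12| < ε.
Multiplying by the conjugate, |√u − √12| = |u − 12|/(√u + √12).
Restrict δ ≤ 12 so that |u − 12| < 12 forces u > 0, and then √u + √12 > √12.
Hence |√u − √12| < |u − 12|/√12, which is < ε once |u − 12| < √12·ε.
Take δ = min(12, √12·ε). If 0 < |u − 12| < δ then u > 0 and |√u − √12| < |u − 12|/√12 < ε.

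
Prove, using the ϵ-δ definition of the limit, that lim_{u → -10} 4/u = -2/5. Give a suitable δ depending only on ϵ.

Suppose ϵ > 0. We seek δ > 0 such that 0 < |u + 10| < δ implies |4/u + 2/5| < ϵ.
|4/u + 2/5| = 4·|-10 − u|/(10·|u|) = 4|u + 10|/(10|u|).
Require δ ≤ 5 so that |u| > 10 − 5 = 5, hence 10|u| > 50.
Then |4/u + 2/5| < 4|u + 10|/50, which is < ϵ when |u + 10| < (25/2)ϵ.
Take δ = min(5, (25/2)ϵ). Then 0 < |u + 10| < δ gives both |u + 10| < 5 and |u + 10| < (25/2)ϵ, so |4/u + 2/5| < ϵ.

δ = min(5, (25/2)ϵ)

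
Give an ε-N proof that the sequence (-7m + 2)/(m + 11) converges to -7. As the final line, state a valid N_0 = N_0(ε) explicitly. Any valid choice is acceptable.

Suppose ε > 0. For m ≥ 1, |(-7m + 2)/(m + 11) + 7| = |79|/((m + 11)) = 79/((m + 11)).
Since m + 11 ≥ m for m ≥ 1, this is ≤ 79/(m) = 79/m.
So |(-7m + 2)/(m + 11) + 7| < ε whenever m > 79/ε.
Take N_0 = 79/ε. If m > N_0 then |(-7m + 2)/(m + 11) + 7| ≤ 79/m < ε.

N_0 = 79/ε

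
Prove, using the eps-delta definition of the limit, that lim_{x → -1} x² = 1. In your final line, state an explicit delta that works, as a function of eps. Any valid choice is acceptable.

Fix eps > 0. We seek delta > 0 with 0 < |x + 1| < delta ⇒ |x² − 1| < eps.
Factor: x² − 1 = (x + 1)(x - 1), so |x² − 1| = |x + 1|·|x - 1|.
Impose delta ≤ 2 so that |x| < 3; then |x - 1| ≤ 4.
Hence |x² − 1| ≤ 4|x + 1|, which is < eps once |x + 1| < eps/4.
Take delta = min(2, eps/4). If 0 < |x + 1| < delta then both bounds hold and |x² − 1| ≤ 4|x + 1| < 4·(eps/4) = eps.

delta = min(2, eps/4)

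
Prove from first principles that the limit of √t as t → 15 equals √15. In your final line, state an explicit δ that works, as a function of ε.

Suppose ε > 0. We want δ > 0 such that 0 < |t − 15| < δ implies |√t − √15| < ε.
Rationalise: √t − √15 = (t − 15)/(√t + √15), so |√t − √15| = |t − 15|/(√t + √15).
Restrict δ ≤ 15 so that |t − 15| < 15 forces t > 0, and then √t + √15 > √15.
Hence |√t − √15| < |t − 15|/√15, which is < ε once |t − 15| < √15·ε.
Take δ = min(15, √15·ε). If 0 < |t − 15| < δ then t > 0 and |√t − √15| < |t − 15|/√15 < ε.

δ = min(15, √15·ε)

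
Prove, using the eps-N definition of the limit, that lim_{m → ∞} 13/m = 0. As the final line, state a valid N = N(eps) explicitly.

N = 13/eps

Fix eps > 0. For m ≥ 1, |13/m − 0| = 13/(m) ≤ 13/m.
We need 13/m < eps, i.e. m > 13/eps.
Take N = 13/eps. If m > N then |13/m| ≤ 13/m < eps.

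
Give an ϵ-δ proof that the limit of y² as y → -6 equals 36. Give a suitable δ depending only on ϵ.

δ = min(1, ϵ/13)

Suppose ϵ > 0. We seek δ > 0 with 0 < |y + 6| < δ ⇒ |y² − 36| < ϵ.
Factor: y² − 36 = (y + 6)(y - 6), so |y² − 36| = |y + 6|·|y - 6|.
Restrict δ ≤ 1. Then |y + 6| < 1 gives |y| < 7, so by the triangle inequality |y - 6| ≤ 7 + 6 = 13.
Hence |y² − 36| ≤ 13|y + 6|, which is < ϵ once |y + 6| < ϵ/13.
Take δ = min(1, ϵ/13). If 0 < |y + 6| < δ then both bounds hold and |y² − 36| ≤ 13|y + 6| < 13·(ϵ/13) = ϵ.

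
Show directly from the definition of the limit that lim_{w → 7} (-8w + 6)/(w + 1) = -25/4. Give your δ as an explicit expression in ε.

Let ε > 0 be given. We want δ > 0 with 0 < |w − 7| < δ ⇒ |(-8w + 6)/(w + 1) + 25/4| < ε.
Combining over a common denominator, (-8w + 6)/(w + 1) + 25/4 = [(-8w + 6)·8 − (-50)·(w + 1)] / [8·(w + 1)] = -14(w − 7) / (8(w + 1)).
So |(-8w + 6)/(w + 1) + 25/4| = 14|w − 7| / (8·|w + 1|).
Restrict δ ≤ 4. Then |w − 7| < 4 gives |w + 1| = |(w − 7) + 8| ≥ 8 − 4 = 4.
Hence |(-8w + 6)/(w + 1) + 25/4| < 14|w − 7|/(8·4) = (7/16)|w − 7|, which is < ε once |w − 7| < (16/7)ε.
Take δ = min(4, (16/7)ε). Then 0 < |w − 7| < δ forces both bounds, so |(-8w + 6)/(w + 1) + 25/4| < ε.

δ = min(4, (16/7)ε)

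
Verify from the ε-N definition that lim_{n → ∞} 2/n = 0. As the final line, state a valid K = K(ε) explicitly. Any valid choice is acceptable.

K = 2/ε

Let ε > 0. For n ≥ 1, |2/n − 0| = 2/(n) ≤ 2/n.
We need 2/n < ε, i.e. n > 2/ε.
Take K = 2/ε. If n > K then |2/n| ≤ 2/n < ε.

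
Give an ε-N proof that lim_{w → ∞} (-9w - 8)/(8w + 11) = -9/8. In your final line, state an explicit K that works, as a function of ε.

K = (35/64)/ε

Let ε > 0 be given. We seek K > 0 such that w > K implies |(-9w - 8)/(8w + 11) + 9/8| < ε.
(-9w - 8)/(8w + 11) + 9/8 = (8(-9w - 8) − (-9)(8w + 11)) / (8(8w + 11)) = 35/(8(8w + 11)).
For w > 0 we have 8w + 11 > 8w, so |(-9w - 8)/(8w + 11) + 9/8| = 35/(8(8w + 11)) < 35/(8·8w) = (35/64)/w.
Thus |(-9w - 8)/(8w + 11) + 9/8| < ε whenever w > (35/64)/ε.
Take K = (35/64)/ε. If w > K then |(-9w - 8)/(8w + 11) + 9/8| < (35/64)/w < ε.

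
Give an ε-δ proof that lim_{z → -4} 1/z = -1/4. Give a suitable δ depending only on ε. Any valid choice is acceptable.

δ = min(2, 8ε)

Fix ε > 0. We seek δ > 0 such that 0 < |z + 4| < δ implies |1/z + 1/4| < ε.
|1/z + 1/4| = |-4 − z|/(4·|z|) = |z + 4|/(4|z|).
Require δ ≤ 2 so that |z| > 4 − 2 = 2, hence 4|z| > 8.
Then |1/z + 1/4| < |z + 4|/8, which is < ε when |z + 4| < 8ε.
Take δ = min(2, 8ε). Then 0 < |z + 4| < δ gives both |z + 4| < 2 and |z + 4| < 8ε, so |1/z + 1/4| < ε.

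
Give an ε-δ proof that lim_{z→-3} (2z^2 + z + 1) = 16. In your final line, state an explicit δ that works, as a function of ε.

δ = min(1, ε/13)

Suppose ε > 0. We want δ > 0 such that 0 < |z + 3| < δ implies |(2z^2 + z + 1) − 16| < ε.
(2z^2 + z + 1) − 16 = 2z^2 + z - 15 = (z + 3)(2z - 5).
So |(2z^2 + z + 1) − 16| = |z + 3|·|2z - 5|.
Assume first that |z + 3| < 1, so |z| < 4. Then |2z - 5| ≤ 2·4 + 5 = 13.
Hence |(2z^2 + z + 1) − 16| ≤ 13|z + 3| < ε provided |z + 3| < ε/13.
Take δ = min(1, ε/13). Then 0 < |z + 3| < δ gives both |z + 3| < 1 and |z + 3| < ε/13, so |(2z^2 + z + 1) − 16| < ε.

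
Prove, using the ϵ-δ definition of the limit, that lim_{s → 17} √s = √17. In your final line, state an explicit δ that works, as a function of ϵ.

Suppose ϵ > 0. We want δ > 0 such that 0 < |s − 17| < δ implies |√s − √17| < ϵ.
Rationalise: √s − √17 = (s − 17)/(√s + √17), so |√s − √17| = |s − 17|/(√s + √17).
Restrict δ ≤ 17 so that |s − 17| < 17 forces s > 0, and then √s + √17 > √17.
Hence |√s − √17| < |s − 17|/√17, which is < ϵ once |s − 17| < √17·ϵ.
Take δ = min(17, √17·ϵ). If 0 < |s − 17| < δ then s > 0 and |√s − √17| < |s − 17|/√17 < ϵ.

δ = min(17, √17·ϵ)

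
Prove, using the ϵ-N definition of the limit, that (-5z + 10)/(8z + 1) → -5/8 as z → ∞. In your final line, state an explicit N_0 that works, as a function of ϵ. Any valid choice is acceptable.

Suppose ϵ > 0. We seek N_0 > 0 such that z > N_0 implies |(-5z + 10)/(8z + 1) + 5/8| < ϵ.
(-5z + 10)/(8z + 1) + 5/8 = (8(-5z + 10) − (-5)(8z + 1)) / (8(8z + 1)) = 85/(8(8z + 1)).
For z > 0 we have 8z + 1 > 8z, so |(-5z + 10)/(8z + 1) + 5/8| = 85/(8(8z + 1)) < 85/(8·8z) = (85/64)/z.
Thus |(-5z + 10)/(8z + 1) + 5/8| < ϵ whenever z > (85/64)/ϵ.
Take N_0 = (85/64)/ϵ. If z > N_0 then |(-5z + 10)/(8z + 1) + 5/8| < (85/64)/z < ϵ.

N_0 = (85/64)/ϵ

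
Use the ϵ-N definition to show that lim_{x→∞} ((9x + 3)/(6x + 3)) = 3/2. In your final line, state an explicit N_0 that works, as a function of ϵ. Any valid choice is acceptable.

N_0 = (1/4)/ϵ

Let ϵ > 0. We seek N_0 > 0 such that x > N_0 implies |(9x + 3)/(6x + 3) − (3/2)| < ϵ.
(9x + 3)/(6x + 3) − (3/2) = (6(9x + 3) − 9(6x + 3)) / (6(6x + 3)) = -9/(6(6x + 3)).
For x > 0 we have 6x + 3 > 6x, so |(9x + 3)/(6x + 3) − (3/2)| = 9/(6(6x + 3)) < 9/(6·6x) = (1/4)/x.
Thus |(9x + 3)/(6x + 3) − (3/2)| < ϵ whenever x > (1/4)/ϵ.
Take N_0 = (1/4)/ϵ. If x > N_0 then |(9x + 3)/(6x + 3) − (3/2)| < (1/4)/x < ϵ.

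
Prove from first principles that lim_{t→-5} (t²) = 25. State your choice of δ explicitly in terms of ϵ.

Suppose ϵ > 0. We seek δ > 0 with 0 < |t + 5| < δ ⇒ |t² − 25| < ϵ.
Factor: t² − 25 = (t + 5)(t - 5), so |t² − 25| = |t + 5|·|t - 5|.
Restrict δ ≤ 1. Then |t + 5| < 1 gives |t| < 6, so by the triangle inequality |t - 5| ≤ 6 + 5 = 11.
Hence |t² − 25| ≤ 11|t + 5|, which is < ϵ once |t + 5| < ϵ/11.
Take δ = min(1, ϵ/11). If 0 < |t + 5| < δ then both bounds hold and |t² − 25| ≤ 11|t + 5| < 11·(ϵ/11) = ϵ.

δ = min(1, ϵ/11)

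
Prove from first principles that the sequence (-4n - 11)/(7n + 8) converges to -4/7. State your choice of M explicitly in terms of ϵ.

Fix ϵ > 0. For n ≥ 1, |(-4n - 11)/(7n + 8) + 4/7| = |-45|/(7(7n + 8)) = 45/(7(7n + 8)).
Since 7n + 8 ≥ 7n for n ≥ 1, this is ≤ 45/(7·7n) = (45/49)/n.
So |(-4n - 11)/(7n + 8) + 4/7| < ϵ whenever n > (45/49)/ϵ.
Take M = (45/49)/ϵ. If n > M then |(-4n - 11)/(7n + 8) + 4/7| ≤ (45/49)/n < ϵ.

M = (45/49)/ϵ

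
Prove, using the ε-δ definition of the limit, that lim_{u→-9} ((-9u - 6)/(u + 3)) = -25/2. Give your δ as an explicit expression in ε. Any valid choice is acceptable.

δ = min(3, (6/7)ε)

Let ε > 0. We want δ > 0 with 0 < |u + 9| < δ ⇒ |(-9u - 6)/(u + 3) + 25/2| < ε.
Combining over a common denominator, (-9u - 6)/(u + 3) + 25/2 = [(-9u - 6)·(-6) − 75·(u + 3)] / [(-6)·(u + 3)] = -21(u + 9) / ((-6)(u + 3)).
So |(-9u - 6)/(u + 3) + 25/2| = 21|u + 9| / (6·|u + 3|).
Require δ ≤ 3, so |u + 3| ≥ |-6| − |u + 9| > 6 − 3 = 3.
Hence |(-9u - 6)/(u + 3) + 25/2| < 21|u + 9|/(6·3) = (7/6)|u + 9|, which is < ε once |u + 9| < (6/7)ε.
Take δ = min(3, (6/7)ε). Then 0 < |u + 9| < δ forces both bounds, so |(-9u - 6)/(u + 3) + 25/2| < ε.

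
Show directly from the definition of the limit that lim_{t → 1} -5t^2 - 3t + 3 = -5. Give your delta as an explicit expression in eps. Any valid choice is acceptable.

Let eps > 0 be given. We want delta > 0 such that 0 < |t − 1| < delta implies |(-5t^2 - 3t + 3) + 5| < eps.
(-5t^2 - 3t + 3) + 5 = -5t^2 - 3t + 8 = (t − 1)(-5t - 8).
So |(-5t^2 - 3t + 3) + 5| = |t − 1|·|-5t - 8|.
Assume first that |t − 1| < 1, so |t| < 2. Then |-5t - 8| ≤ 5·2 + 8 = 18.
Hence |(-5t^2 - 3t + 3) + 5| ≤ 18|t − 1| < eps provided |t − 1| < eps/18.
Take delta = min(1, eps/18). Then 0 < |t − 1| < delta gives both |t − 1| < 1 and |t − 1| < eps/18, so |(-5t^2 - 3t + 3) + 5| < eps.

delta = min(1, eps/18)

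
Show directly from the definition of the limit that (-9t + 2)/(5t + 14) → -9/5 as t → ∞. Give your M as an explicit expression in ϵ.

M = (136/25)/ϵ

Let ϵ > 0 be given. We seek M > 0 such that t > M implies |(-9t + 2)/(5t + 14) + 9/5| < ϵ.
(-9t + 2)/(5t + 14) + 9/5 = (5(-9t + 2) − (-9)(5t + 14)) / (5(5t + 14)) = 136/(5(5t + 14)).
For t > 0 we have 5t + 14 > 5t, so |(-9t + 2)/(5t + 14) + 9/5| = 136/(5(5t + 14)) < 136/(5·5t) = (136/25)/t.
Thus |(-9t + 2)/(5t + 14) + 9/5| < ϵ whenever t > (136/25)/ϵ.
Take M = (136/25)/ϵ. If t > M then |(-9t + 2)/(5t + 14) + 9/5| < (136/25)/t < ϵ.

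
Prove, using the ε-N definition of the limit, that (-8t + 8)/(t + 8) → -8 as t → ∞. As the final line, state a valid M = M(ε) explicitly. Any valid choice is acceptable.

Suppose ε > 0. We seek M > 0 such that t > M implies |(-8t + 8)/(t + 8) + 8| < ε.
(-8t + 8)/(t + 8) + 8 = ((-8t + 8) − (-8)(t + 8)) / ((t + 8)) = 72/((t + 8)).
For t > 0 we have t + 8 > t, so |(-8t + 8)/(t + 8) + 8| = 72/((t + 8)) < 72/(t) = 72/t.
Thus |(-8t + 8)/(t + 8) + 8| < ε whenever t > 72/ε.
Take M = 72/ε. If t > M then |(-8t + 8)/(t + 8) + 8| < 72/t < ε.

M = 72/ε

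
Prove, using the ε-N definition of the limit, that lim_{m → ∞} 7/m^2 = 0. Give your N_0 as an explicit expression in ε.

Suppose ε > 0. For m ≥ 1, |7/m^2 − 0| = 7/m^2.
7/m^2 < ε ⇔ m^2 > 7/ε ⇔ m > (7/ε)^{1/2}.
Take N_0 = (7/ε)^{1/2}. Then m > N_0 implies 7/m^2 < ε.

N_0 = (7/ε)^{1/2}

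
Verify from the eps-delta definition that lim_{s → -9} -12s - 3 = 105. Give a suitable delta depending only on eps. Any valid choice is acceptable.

delta = eps/12

Suppose eps > 0. We need delta > 0 so that 0 < |s + 9| < delta implies |(-12s - 3) − 105| < eps.
Since (-12s - 3) − 105 = -12(s + 9), we have |(-12s - 3) − 105| = 12|s + 9|.
Thus it suffices that |s + 9| < eps/12.
Take delta = eps/12. If 0 < |s + 9| < delta then |(-12s - 3) − 105| = 12|s + 9| < 12·(eps/12) = eps.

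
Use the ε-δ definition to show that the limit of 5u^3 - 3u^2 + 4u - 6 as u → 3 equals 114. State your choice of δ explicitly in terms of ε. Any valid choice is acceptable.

δ = min(1, ε/168)

Fix ε > 0. We want δ > 0 such that 0 < |u − 3| < δ implies |(5u^3 - 3u^2 + 4u - 6) − 114| < ε.
(5u^3 - 3u^2 + 4u - 6) − 114 = 5u^3 - 3u^2 + 4u - 120 = (u − 3)(5u^2 + 12u + 40).
So |(5u^3 - 3u^2 + 4u - 6) − 114| = |u − 3|·|5u^2 + 12u + 40|.
Assume first that |u − 3| < 1, so |u| < 4. Then |5u^2 + 12u + 40| ≤ 5·4^2 + 12·4 + 40 = 168.
Hence |(5u^3 - 3u^2 + 4u - 6) − 114| ≤ 168|u − 3| < ε provided |u − 3| < ε/168.
Take δ = min(1, ε/168). Then 0 < |u − 3| < δ gives both |u − 3| < 1 and |u − 3| < ε/168, so |(5u^3 - 3u^2 + 4u - 6) − 114| < ε.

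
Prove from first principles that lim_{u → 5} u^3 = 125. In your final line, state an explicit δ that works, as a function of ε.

Suppose ε > 0. We seek δ > 0 with 0 < |u − 5| < δ ⇒ |u^3 − 125| < ε.
Factor: u^3 − 125 = (u − 5)(u^2 + 5u + 25), so |u^3 − 125| = |u − 5|·|u^2 + 5u + 25|.
Restrict δ ≤ 2. Then |u − 5| < 2 gives |u| < 7, so by the triangle inequality |u^2 + 5u + 25| ≤ 7^2 + 5·7 + 25 = 109.
Hence |u^3 − 125| ≤ 109|u − 5|, which is < ε once |u − 5| < ε/109.
Take δ = min(2, ε/109). If 0 < |u − 5| < δ then both bounds hold and |u^3 − 125| ≤ 109|u − 5| < 109·(ε/109) = ε.

δ = min(2, ε/109)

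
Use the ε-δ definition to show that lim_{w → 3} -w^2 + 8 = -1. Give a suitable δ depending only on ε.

Fix ε > 0. We want δ > 0 such that 0 < |w − 3| < δ implies |(-w^2 + 8) + 1| < ε.
(-w^2 + 8) + 1 = -w^2 + 9 = (w − 3)(-w - 3).
So |(-w^2 + 8) + 1| = |w − 3|·|-w - 3|.
Assume first that |w − 3| < 2, so |w| < 5. Then |-w - 3| ≤ 5 + 3 = 8.
Hence |(-w^2 + 8) + 1| ≤ 8|w − 3| < ε provided |w − 3| < ε/8.
Take δ = min(2, ε/8). Then 0 < |w − 3| < δ gives both |w − 3| < 2 and |w − 3| < ε/8, so |(-w^2 + 8) + 1| < ε.

δ = min(2, ε/8)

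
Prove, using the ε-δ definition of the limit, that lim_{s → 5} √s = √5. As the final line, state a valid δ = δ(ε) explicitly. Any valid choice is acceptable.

δ = min(5, √5·ε)

Fix ε > 0. We want δ > 0 such that 0 < |s − 5| < δ implies |√s − √5| < ε.
Multiplying by the conjugate, |√s − √5| = |s − 5|/(√s + √5).
Restrict δ ≤ 5 so that |s − 5| < 5 forces s > 0, and then √s + √5 > √5.
Hence |√s − √5| < |s − 5|/√5, which is < ε once |s − 5| < √5·ε.
Take δ = min(5, √5·ε). If 0 < |s − 5| < δ then s > 0 and |√s − √5| < |s − 5|/√5 < ε.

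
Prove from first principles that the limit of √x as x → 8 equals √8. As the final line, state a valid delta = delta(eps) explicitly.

Let eps > 0. We want delta > 0 such that 0 < |x − 8| < delta implies |√x − √8| < eps.
Multiplying by the conjugate, |√x − √8| = |x − 8|/(√x + √8).
Restrict delta ≤ 8 so that |x − 8| < 8 forces x > 0, and then √x + √8 > √8.
Hence |√x − √8| < |x − 8|/√8, which is < eps once |x − 8| < √8·eps.
Take delta = min(8, √8·eps). If 0 < |x − 8| < delta then x > 0 and |√x − √8| < |x − 8|/√8 < eps.

delta = min(8, √8·eps)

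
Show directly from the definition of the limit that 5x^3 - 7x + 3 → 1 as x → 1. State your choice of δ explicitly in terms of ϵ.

Let ϵ > 0 be given. We want δ > 0 such that 0 < |x − 1| < δ implies |(5x^3 - 7x + 3) − 1| < ϵ.
(5x^3 - 7x + 3) − 1 = 5x^3 - 7x + 2 = (x − 1)(5x^2 + 5x - 2).
So |(5x^3 - 7x + 3) − 1| = |x − 1|·|5x^2 + 5x - 2|.
Assume first that |x − 1| < 1, so |x| < 2. Then |5x^2 + 5x - 2| ≤ 5·2^2 + 5·2 + 2 = 32.
Hence |(5x^3 - 7x + 3) − 1| ≤ 32|x − 1| < ϵ provided |x − 1| < ϵ/32.
Choosing δ = min(1, ϵ/32) ensures both conditions, hence |(5x^3 - 7x + 3) − 1| < ϵ.

δ = min(1, ϵ/32)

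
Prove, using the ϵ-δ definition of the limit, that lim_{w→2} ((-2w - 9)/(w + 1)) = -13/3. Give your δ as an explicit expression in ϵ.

δ = min(3/2, (9/14)ϵ)

Let ϵ > 0. We want δ > 0 with 0 < |w − 2| < δ ⇒ |(-2w - 9)/(w + 1) + 13/3| < ϵ.
Combining over a common denominator, (-2w - 9)/(w + 1) + 13/3 = [(-2w - 9)·3 − (-13)·(w + 1)] / [3·(w + 1)] = 7(w − 2) / (3(w + 1)).
So |(-2w - 9)/(w + 1) + 13/3| = 7|w − 2| / (3·|w + 1|).
Restrict δ ≤ 3/2. Then |w − 2| < 3/2 gives |w + 1| = |(w − 2) + 3| ≥ 3 − 3/2 = 3/2.
Hence |(-2w - 9)/(w + 1) + 13/3| < 7|w − 2|/(3·(3/2)) = (14/9)|w − 2|, which is < ϵ once |w − 2| < (9/14)ϵ.
Take δ = min(3/2, (9/14)ϵ). Then 0 < |w − 2| < δ forces both bounds, so |(-2w - 9)/(w + 1) + 13/3| < ϵ.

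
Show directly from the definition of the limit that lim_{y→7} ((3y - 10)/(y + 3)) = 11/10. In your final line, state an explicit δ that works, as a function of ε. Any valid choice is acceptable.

Let ε > 0 be given. We want δ > 0 with 0 < |y − 7| < δ ⇒ |(3y - 10)/(y + 3) − (11/10)| < ε.
Combining over a common denominator, (3y - 10)/(y + 3) − (11/10) = [(3y - 10)·10 − 11·(y + 3)] / [10·(y + 3)] = 19(y − 7) / (10(y + 3)).
So |(3y - 10)/(y + 3) − (11/10)| = 19|y − 7| / (10·|y + 3|).
Require δ ≤ 5, so |y + 3| ≥ |10| − |y − 7| > 10 − 5 = 5.
Hence |(3y - 10)/(y + 3) − (11/10)| < 19|y − 7|/(10·5) = (19/50)|y − 7|, which is < ε once |y − 7| < (50/19)ε.
Take δ = min(5, (50/19)ε). Then 0 < |y − 7| < δ forces both bounds, so |(3y - 10)/(y + 3) − (11/10)| < ε.

δ = min(5, (50/19)ε)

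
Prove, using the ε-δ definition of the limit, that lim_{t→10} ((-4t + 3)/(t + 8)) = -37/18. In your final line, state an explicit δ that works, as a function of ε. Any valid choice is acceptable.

δ = min(9, (162/35)ε)

Let ε > 0. We want δ > 0 with 0 < |t − 10| < δ ⇒ |(-4t + 3)/(t + 8) + 37/18| < ε.
Combining over a common denominator, (-4t + 3)/(t + 8) + 37/18 = [(-4t + 3)·18 − (-37)·(t + 8)] / [18·(t + 8)] = -35(t − 10) / (18(t + 8)).
So |(-4t + 3)/(t + 8) + 37/18| = 35|t − 10| / (18·|t + 8|).
Restrict δ ≤ 9. Then |t − 10| < 9 gives |t + 8| = |(t − 10) + 18| ≥ 18 − 9 = 9.
Hence |(-4t + 3)/(t + 8) + 37/18| < 35|t − 10|/(18·9) = (35/162)|t − 10|, which is < ε once |t − 10| < (162/35)ε.
Take δ = min(9, (162/35)ε). Then 0 < |t − 10| < δ forces both bounds, so |(-4t + 3)/(t + 8) + 37/18| < ε.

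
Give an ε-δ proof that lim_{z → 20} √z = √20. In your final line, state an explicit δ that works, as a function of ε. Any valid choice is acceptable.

Fix ε > 0. We want δ > 0 such that 0 < |z − 20| < δ implies |√z − √20| < ε.
Multiplying by the conjugate, |√z − √20| = |z − 20|/(√z + √20).
Restrict δ ≤ 20 so that |z − 20| < 20 forces z > 0, and then √z + √20 > √20.
Hence |√z − √20| < |z − 20|/√20, which is < ε once |z − 20| < √20·ε.
Take δ = min(20, √20·ε). If 0 < |z − 20| < δ then z > 0 and |√z − √20| < |z − 20|/√20 < ε.

δ = min(20, √20·ε)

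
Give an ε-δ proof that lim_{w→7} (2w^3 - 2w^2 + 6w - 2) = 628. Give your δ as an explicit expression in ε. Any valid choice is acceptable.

Let ε > 0 be given. We want δ > 0 such that 0 < |w − 7| < δ implies |(2w^3 - 2w^2 + 6w - 2) − 628| < ε.
(2w^3 - 2w^2 + 6w - 2) − 628 = 2w^3 - 2w^2 + 6w - 630 = (w − 7)(2w^2 + 12w + 90).
So |(2w^3 - 2w^2 + 6w - 2) − 628| = |w − 7|·|2w^2 + 12w + 90|.
Require δ ≤ 1. Then |w − 7| < 1 gives |w| < 8, and by the triangle inequality |2w^2 + 12w + 90| ≤ 2·8^2 + 12·8 + 90 = 314.
Hence |(2w^3 - 2w^2 + 6w - 2) − 628| ≤ 314|w − 7| < ε provided |w − 7| < ε/314.
Choosing δ = min(1, ε/314) ensures both conditions, hence |(2w^3 - 2w^2 + 6w - 2) − 628| < ε.

δ = min(1, ε/314)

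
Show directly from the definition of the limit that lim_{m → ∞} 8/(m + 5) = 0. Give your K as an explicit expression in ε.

K = 8/ε

Let ε > 0. For m ≥ 1, |8/(m + 5) − 0| = 8/(m + 5) ≤ 8/m.
We need 8/m < ε, i.e. m > 8/ε.
Take K = 8/ε. If m > K then |8/(m + 5)| ≤ 8/m < ε.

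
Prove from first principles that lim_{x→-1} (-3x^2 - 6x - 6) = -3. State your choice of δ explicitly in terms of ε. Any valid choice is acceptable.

Let ε > 0 be given. We want δ > 0 such that 0 < |x + 1| < δ implies |(-3x^2 - 6x - 6) + 3| < ε.
(-3x^2 - 6x - 6) + 3 = -3x^2 - 6x - 3 = (x + 1)(-3x - 3).
So |(-3x^2 - 6x - 6) + 3| = |x + 1|·|-3x - 3|.
Assume first that |x + 1| < 1, so |x| < 2. Then |-3x - 3| ≤ 3·2 + 3 = 9.
Hence |(-3x^2 - 6x - 6) + 3| ≤ 9|x + 1| < ε provided |x + 1| < ε/9.
Take δ = min(1, ε/9). Then 0 < |x + 1| < δ gives both |x + 1| < 1 and |x + 1| < ε/9, so |(-3x^2 - 6x - 6) + 3| < ε.

δ = min(1, ε/9)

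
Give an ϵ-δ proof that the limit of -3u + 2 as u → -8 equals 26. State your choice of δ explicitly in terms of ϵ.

Let ϵ > 0 be given. We need δ > 0 so that 0 < |u + 8| < δ implies |(-3u + 2) − 26| < ϵ.
Since (-3u + 2) − 26 = -3(u + 8), we have |(-3u + 2) − 26| = 3|u + 8|.
So 3|u + 8| < ϵ exactly when |u + 8| < ϵ/3.
Choosing δ = ϵ/3 gives |(-3u + 2) − 26| = 3|u + 8| < ϵ whenever |u + 8| < δ.

δ = ϵ/3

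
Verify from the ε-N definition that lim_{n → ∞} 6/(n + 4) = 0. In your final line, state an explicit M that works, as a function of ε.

M = 6/ε

Let ε > 0. For n ≥ 1, |6/(n + 4) − 0| = 6/(n + 4) ≤ 6/n.
We need 6/n < ε, i.e. n > 6/ε.
Take M = 6/ε. If n > M then |6/(n + 4)| ≤ 6/n < ε.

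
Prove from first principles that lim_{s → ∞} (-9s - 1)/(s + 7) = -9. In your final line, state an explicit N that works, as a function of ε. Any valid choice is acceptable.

Let ε > 0. We seek N > 0 such that s > N implies |(-9s - 1)/(s + 7) + 9| < ε.
(-9s - 1)/(s + 7) + 9 = ((-9s - 1) − (-9)(s + 7)) / ((s + 7)) = 62/((s + 7)).
For s > 0 we have s + 7 > s, so |(-9s - 1)/(s + 7) + 9| = 62/((s + 7)) < 62/(s) = 62/s.
Thus |(-9s - 1)/(s + 7) + 9| < ε whenever s > 62/ε.
Take N = 62/ε. If s > N then |(-9s - 1)/(s + 7) + 9| < 62/s < ε.

N = 62/ε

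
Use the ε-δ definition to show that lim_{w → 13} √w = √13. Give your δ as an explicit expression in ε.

δ = min(13, √13·ε)

Let ε > 0. We want δ > 0 such that 0 < |w − 13| < δ implies |√w − √13| < ε.
Multiplying by the conjugate, |√w − √13| = |w − 13|/(√w + √13).
Restrict δ ≤ 13 so that |w − 13| < 13 forces w > 0, and then √w + √13 > √13.
Hence |√w − √13| < |w − 13|/√13, which is < ε once |w − 13| < √13·ε.
Take δ = min(13, √13·ε). If 0 < |w − 13| < δ then w > 0 and |√w − √13| < |w − 13|/√13 < ε.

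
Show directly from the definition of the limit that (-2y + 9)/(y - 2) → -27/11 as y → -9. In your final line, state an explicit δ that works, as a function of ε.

δ = min(11/2, (121/10)ε)

Let ε > 0 be given. We want δ > 0 with 0 < |y + 9| < δ ⇒ |(-2y + 9)/(y - 2) + 27/11| < ε.
Combining over a common denominator, (-2y + 9)/(y - 2) + 27/11 = [(-2y + 9)·(-11) − 27·(y - 2)] / [(-11)·(y - 2)] = -5(y + 9) / ((-11)(y - 2)).
So |(-2y + 9)/(y - 2) + 27/11| = 5|y + 9| / (11·|y − 2|).
Restrict δ ≤ 11/2. Then |y + 9| < 11/2 gives |y − 2| = |(y + 9) + (-11)| ≥ 11 − 11/2 = 11/2.
Hence |(-2y + 9)/(y - 2) + 27/11| < 5|y + 9|/(11·(11/2)) = (10/121)|y + 9|, which is < ε once |y + 9| < (121/10)ε.
Take δ = min(11/2, (121/10)ε). Then 0 < |y + 9| < δ forces both bounds, so |(-2y + 9)/(y - 2) + 27/11| < ε.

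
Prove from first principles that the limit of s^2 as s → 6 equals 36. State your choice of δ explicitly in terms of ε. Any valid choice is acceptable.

Suppose ε > 0. We seek δ > 0 with 0 < |s − 6| < δ ⇒ |s^2 − 36| < ε.
Factor: s^2 − 36 = (s − 6)(s + 6), so |s^2 − 36| = |s − 6|·|s + 6|.
Restrict δ ≤ 1. Then |s − 6| < 1 gives |s| < 7, so by the triangle inequality |s + 6| ≤ 7 + 6 = 13.
Hence |s^2 − 36| ≤ 13|s − 6|, which is < ε once |s − 6| < ε/13.
Take δ = min(1, ε/13). If 0 < |s − 6| < δ then both bounds hold and |s^2 − 36| ≤ 13|s − 6| < 13·(ε/13) = ε.

δ = min(1, ε/13)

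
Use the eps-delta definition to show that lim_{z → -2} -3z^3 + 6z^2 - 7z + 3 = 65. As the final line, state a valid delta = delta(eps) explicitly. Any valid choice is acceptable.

Let eps > 0 be given. We want delta > 0 such that 0 < |z + 2| < delta implies |(-3z^3 + 6z^2 - 7z + 3) − 65| < eps.
(-3z^3 + 6z^2 - 7z + 3) − 65 = -3z^3 + 6z^2 - 7z - 62 = (z + 2)(-3z^2 + 12z - 31).
So |(-3z^3 + 6z^2 - 7z + 3) − 65| = |z + 2|·|-3z^2 + 12z - 31|.
Assume first that |z + 2| < 1, so |z| < 3. Then |-3z^2 + 12z - 31| ≤ 3·3^2 + 12·3 + 31 = 94.
Hence |(-3z^3 + 6z^2 - 7z + 3) − 65| ≤ 94|z + 2| < eps provided |z + 2| < eps/94.
Choosing delta = min(1, eps/94) ensures both conditions, hence |(-3z^3 + 6z^2 - 7z + 3) − 65| < eps.

delta = min(1, eps/94)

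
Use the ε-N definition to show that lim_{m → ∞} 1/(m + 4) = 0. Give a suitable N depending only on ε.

Fix ε > 0. For m ≥ 1, |1/(m + 4) − 0| = 1/(m + 4) ≤ 1/m.
We need 1/m < ε, i.e. m > 1/ε.
Take N = 1/ε. If m > N then |1/(m + 4)| ≤ 1/m < ε.

N = 1/ε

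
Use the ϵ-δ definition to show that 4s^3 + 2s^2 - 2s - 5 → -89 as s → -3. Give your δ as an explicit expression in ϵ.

Let ϵ > 0 be given. We want δ > 0 such that 0 < |s + 3| < δ implies |(4s^3 + 2s^2 - 2s - 5) + 89| < ϵ.
(4s^3 + 2s^2 - 2s - 5) + 89 = 4s^3 + 2s^2 - 2s + 84 = (s + 3)(4s^2 - 10s + 28).
So |(4s^3 + 2s^2 - 2s - 5) + 89| = |s + 3|·|4s^2 - 10s + 28|.
Require δ ≤ 1. Then |s + 3| < 1 gives |s| < 4, and by the triangle inequality |4s^2 - 10s + 28| ≤ 4·4^2 + 10·4 + 28 = 132.
Hence |(4s^3 + 2s^2 - 2s - 5) + 89| ≤ 132|s + 3| < ϵ provided |s + 3| < ϵ/132.
Choosing δ = min(1, ϵ/132) ensures both conditions, hence |(4s^3 + 2s^2 - 2s - 5) + 89| < ϵ.

δ = min(1, ϵ/132)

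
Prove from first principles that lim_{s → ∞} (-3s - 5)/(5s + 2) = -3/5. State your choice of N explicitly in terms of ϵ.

Let ϵ > 0. We seek N > 0 such that s > N implies |(-3s - 5)/(5s + 2) + 3/5| < ϵ.
(-3s - 5)/(5s + 2) + 3/5 = (5(-3s - 5) − (-3)(5s + 2)) / (5(5s + 2)) = -19/(5(5s + 2)).
For s > 0 we have 5s + 2 > 5s, so |(-3s - 5)/(5s + 2) + 3/5| = 19/(5(5s + 2)) < 19/(5·5s) = (19/25)/s.
Thus |(-3s - 5)/(5s + 2) + 3/5| < ϵ whenever s > (19/25)/ϵ.
Take N = (19/25)/ϵ. If s > N then |(-3s - 5)/(5s + 2) + 3/5| < (19/25)/s < ϵ.

N = (19/25)/ϵ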